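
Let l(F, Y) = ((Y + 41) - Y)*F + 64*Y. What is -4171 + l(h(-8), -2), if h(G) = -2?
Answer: -4381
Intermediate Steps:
l(F, Y) = 41*F + 64*Y (l(F, Y) = ((41 + Y) - Y)*F + 64*Y = 41*F + 64*Y)
-4171 + l(h(-8), -2) = -4171 + (41*(-2) + 64*(-2)) = -4171 + (-82 - 128) = -4171 - 210 = -4381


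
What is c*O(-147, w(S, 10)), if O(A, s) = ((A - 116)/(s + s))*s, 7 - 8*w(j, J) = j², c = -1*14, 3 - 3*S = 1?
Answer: 1841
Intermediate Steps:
S = ⅔ (S = 1 - ⅓*1 = 1 - ⅓ = ⅔ ≈ 0.66667)
c = -14
w(j, J) = 7/8 - j²/8
O(A, s) = -58 + A/2 (O(A, s) = ((-116 + A)/((2*s)))*s = ((-116 + A)*(1/(2*s)))*s = ((-116 + A)/(2*s))*s = -58 + A/2)
c*O(-147, w(S, 10)) = -14*(-58 + (½)*(-147)) = -14*(-58 - 147/2) = -14*(-263/2) = 1841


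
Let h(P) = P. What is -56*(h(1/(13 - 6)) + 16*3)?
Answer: -2696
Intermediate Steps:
-56*(h(1/(13 - 6)) + 16*3) = -56*(1/(13 - 6) + 16*3) = -56*(1/7 + 48) = -56*(⅐ + 48) = -56*337/7 = -2696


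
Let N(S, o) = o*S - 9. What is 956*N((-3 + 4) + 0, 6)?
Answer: -2868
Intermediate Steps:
N(S, o) = -9 + S*o (N(S, o) = S*o - 9 = -9 + S*o)
956*N((-3 + 4) + 0, 6) = 956*(-9 + ((-3 + 4) + 0)*6) = 956*(-9 + (1 + 0)*6) = 956*(-9 + 1*6) = 956*(-9 + 6) = 956*(-3) = -2868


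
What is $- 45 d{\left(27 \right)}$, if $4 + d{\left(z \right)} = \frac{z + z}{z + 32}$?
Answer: $\frac{8190}{59} \approx 138.81$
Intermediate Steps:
$d{\left(z \right)} = -4 + \frac{2 z}{32 + z}$ ($d{\left(z \right)} = -4 + \frac{z + z}{z + 32} = -4 + \frac{2 z}{32 + z}$)
$- 45 d{\left(27 \right)} = - 45 \frac{2 \left(-64 - 27\right)}{32 + 27} = - 45 \frac{2 \left(-64 - 27\right)}{59} = - 45 \cdot 2 \cdot \frac{1}{59} \left(-91\right) = \left(-45\right) \left(- \frac{182}{59}\right) = \frac{8190}{59}$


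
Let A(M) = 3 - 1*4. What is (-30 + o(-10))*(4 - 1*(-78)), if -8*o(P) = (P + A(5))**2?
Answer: -14801/4 ≈ -3700.3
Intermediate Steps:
A(M) = -1 (A(M) = 3 - 4 = -1)
o(P) = -(-1 + P)**2/8 (o(P) = -(P - 1)**2/8 = -(-1 + P)**2/8)
(-30 + o(-10))*(4 - 1*(-78)) = (-30 - (-1 - 10)**2/8)*(4 - 1*(-78)) = (-30 - 1/8*(-11)**2)*(4 + 78) = (-30 - 1/8*121)*82 = (-30 - 121/8)*82 = -361/8*82 = -14801/4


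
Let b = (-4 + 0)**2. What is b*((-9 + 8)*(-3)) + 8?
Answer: 56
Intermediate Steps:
b = 16 (b = (-4)**2 = 16)
b*((-9 + 8)*(-3)) + 8 = 16*((-9 + 8)*(-3)) + 8 = 16*(-1*(-3)) + 8 = 16*3 + 8 = 48 + 8 = 56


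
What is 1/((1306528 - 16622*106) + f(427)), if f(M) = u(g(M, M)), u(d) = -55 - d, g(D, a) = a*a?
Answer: -1/637788 ≈ -1.5679e-6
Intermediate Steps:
g(D, a) = a²
f(M) = -55 - M²
1/((1306528 - 16622*106) + f(427)) = 1/((1306528 - 16622*106) + (-55 - 1*427²)) = 1/((1306528 - 1761932) + (-55 - 1*182329)) = 1/(-455404 + (-55 - 182329)) = 1/(-455404 - 182384) = 1/(-637788) = -1/637788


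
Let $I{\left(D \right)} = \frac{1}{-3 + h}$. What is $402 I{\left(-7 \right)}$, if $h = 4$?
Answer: $402$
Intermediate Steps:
$I{\left(D \right)} = 1$ ($I{\left(D \right)} = \frac{1}{-3 + 4} = 1^{-1} = 1$)
$402 I{\left(-7 \right)} = 402 \cdot 1 = 402$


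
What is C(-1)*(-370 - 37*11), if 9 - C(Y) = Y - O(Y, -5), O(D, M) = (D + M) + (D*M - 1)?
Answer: -6216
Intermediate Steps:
O(D, M) = -1 + D + M + D*M (O(D, M) = (D + M) + (-1 + D*M) = -1 + D + M + D*M)
C(Y) = 3 - 5*Y (C(Y) = 9 - (Y - (-1 + Y - 5 + Y*(-5))) = 9 - (Y - (-1 + Y - 5 - 5*Y)) = 9 - (Y - (-6 - 4*Y)) = 9 - (Y + (6 + 4*Y)) = 9 - (6 + 5*Y) = 9 + (-6 - 5*Y) = 3 - 5*Y)
C(-1)*(-370 - 37*11) = (3 - 5*(-1))*(-370 - 37*11) = (3 + 5)*(-370 - 407) = 8*(-777) = -6216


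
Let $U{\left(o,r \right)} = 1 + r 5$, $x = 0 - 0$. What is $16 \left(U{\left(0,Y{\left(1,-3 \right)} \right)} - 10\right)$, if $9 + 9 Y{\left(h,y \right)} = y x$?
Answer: $-224$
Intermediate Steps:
$x = 0$ ($x = 0 + 0 = 0$)
$Y{\left(h,y \right)} = -1$ ($Y{\left(h,y \right)} = -1 + \frac{y 0}{9} = -1 + \frac{1}{9} \cdot 0 = -1 + 0 = -1$)
$U{\left(o,r \right)} = 1 + 5 r$
$16 \left(U{\left(0,Y{\left(1,-3 \right)} \right)} - 10\right) = 16 \left(\left(1 + 5 \left(-1\right)\right) - 10\right) = 16 \left(\left(1 - 5\right) - 10\right) = 16 \left(-4 - 10\right) = 16 \left(-14\right) = -224$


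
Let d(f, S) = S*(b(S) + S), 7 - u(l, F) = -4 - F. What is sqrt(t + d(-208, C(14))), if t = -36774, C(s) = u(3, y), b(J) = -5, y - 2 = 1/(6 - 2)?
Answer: I*sqrt(586635)/4 ≈ 191.48*I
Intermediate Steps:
y = 9/4 (y = 2 + 1/(6 - 2) = 2 + 1/4 = 9/4 ≈ 2.2500)
u(l, F) = 11 + F (u(l, F) = 7 - (-4 - F) = 7 + (4 + F) = 11 + F)
C(s) = 53/4 (C(s) = 11 + 9/4 = 53/4)
d(f, S) = S*(-5 + S)
sqrt(t + d(-208, C(14))) = sqrt(-36774 + 53*(-5 + 53/4)/4) = sqrt(-36774 + (53/4)*(33/4)) = sqrt(-36774 + 1749/16) = sqrt(-586635/16) = I*sqrt(586635)/4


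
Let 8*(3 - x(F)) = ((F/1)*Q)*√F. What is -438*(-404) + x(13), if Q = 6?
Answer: 176955 - 39*√13/4 ≈ 1.7692e+5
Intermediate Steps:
x(F) = 3 - 3*F^(3/2)/4 (x(F) = 3 - (F/1)*6*√F/8 = 3 - (F*1)*6*√F/8 = 3 - F*6*√F/8 = 3 - 6*F*√F/8 = 3 - 3*F^(3/2)/4)
-438*(-404) + x(13) = -438*(-404) + (3 - 39*√13/4) = 176952 + (3 - 39*√13/4) = 176955 - 39*√13/4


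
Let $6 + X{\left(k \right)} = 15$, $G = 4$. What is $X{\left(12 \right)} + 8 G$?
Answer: $41$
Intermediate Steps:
$X{\left(k \right)} = 9$ ($X{\left(k \right)} = -6 + 15 = 9$)
$X{\left(12 \right)} + 8 G = 9 + 8 \cdot 4 = 9 + 32 = 41$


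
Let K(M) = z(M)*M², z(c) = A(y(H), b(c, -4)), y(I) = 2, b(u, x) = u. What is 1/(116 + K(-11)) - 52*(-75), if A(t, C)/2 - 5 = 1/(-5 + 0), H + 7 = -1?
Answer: 24913205/6388 ≈ 3900.0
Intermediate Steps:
H = -8 (H = -7 - 1 = -8)
A(t, C) = 48/5 (A(t, C) = 10 + 2/(-5 + 0) = 10 + 2/(-5) = 10 + 2*(-⅕) = 10 - ⅖ = 48/5)
z(c) = 48/5
K(M) = 48*M²/5
1/(116 + K(-11)) - 52*(-75) = 1/(116 + (48/5)*(-11)²) - 52*(-75) = 1/(116 + (48/5)*121) + 3900 = 1/(116 + 5808/5) + 3900 = 1/(6388/5) + 3900 = 5/6388 + 3900 = 24913205/6388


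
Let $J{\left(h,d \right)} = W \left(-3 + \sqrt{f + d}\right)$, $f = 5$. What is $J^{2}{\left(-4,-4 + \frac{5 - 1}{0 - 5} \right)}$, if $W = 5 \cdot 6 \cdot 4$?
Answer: $132480 - 17280 \sqrt{5} \approx 93841.0$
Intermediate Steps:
$W = 120$ ($W = 30 \cdot 4 = 120$)
$J{\left(h,d \right)} = -360 + 120 \sqrt{5 + d}$ ($J{\left(h,d \right)} = 120 \left(-3 + \sqrt{5 + d}\right) = -360 + 120 \sqrt{5 + d}$)
$J^{2}{\left(-4,-4 + \frac{5 - 1}{0 - 5} \right)} = \left(-360 + 120 \sqrt{5 - \left(4 - \frac{5 - 1}{0 - 5}\right)}\right)^{2} = \left(-360 + 120 \sqrt{5 - \left(4 - \frac{4}{-5}\right)}\right)^{2} = \left(-360 + 120 \sqrt{5 + \left(-4 + 4 \left(- \frac{1}{5}\right)\right)}\right)^{2} = \left(-360 + 120 \sqrt{5 - \frac{24}{5}}\right)^{2} = \left(-360 + \frac{120}{\sqrt{5}}\right)^{2} = \left(-360 + 120 \frac{\sqrt{5}}{5}\right)^{2} = \left(-360 + 24 \sqrt{5}\right)^{2}$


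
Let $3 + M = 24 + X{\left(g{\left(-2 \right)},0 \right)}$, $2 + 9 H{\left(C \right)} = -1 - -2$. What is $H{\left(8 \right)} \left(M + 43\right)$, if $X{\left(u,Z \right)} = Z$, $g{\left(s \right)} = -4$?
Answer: $- \frac{64}{9} \approx -7.1111$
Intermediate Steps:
$H{\left(C \right)} = - \frac{1}{9}$ ($H{\left(C \right)} = - \frac{2}{9} + \frac{-1 - -2}{9} = - \frac{2}{9} + \frac{-1 + 2}{9} = - \frac{2}{9} + \frac{1}{9} \cdot 1 = - \frac{2}{9} + \frac{1}{9} = - \frac{1}{9}$)
$M = 21$ ($M = -3 + \left(24 + 0\right) = -3 + 24 = 21$)
$H{\left(8 \right)} \left(M + 43\right) = - \frac{21 + 43}{9} = \left(- \frac{1}{9}\right) 64 = - \frac{64}{9}$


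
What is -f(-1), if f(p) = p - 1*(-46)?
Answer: -45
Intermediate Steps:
f(p) = 46 + p (f(p) = p + 46 = 46 + p)
-f(-1) = -(46 - 1) = -1*45 = -45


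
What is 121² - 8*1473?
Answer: 2857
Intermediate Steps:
121² - 8*1473 = 14641 - 11784 = 2857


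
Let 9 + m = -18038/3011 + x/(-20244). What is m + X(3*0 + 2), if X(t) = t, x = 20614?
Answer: -426956407/30477342 ≈ -14.009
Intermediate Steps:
m = -487911091/30477342 (m = -9 + (-18038/3011 + 20614/(-20244)) = -9 + (-18038*1/3011 + 20614*(-1/20244)) = -9 + (-18038/3011 - 10307/10122) = -9 - 213615013/30477342 = -487911091/30477342 ≈ -16.009)
m + X(3*0 + 2) = -487911091/30477342 + (3*0 + 2) = -487911091/30477342 + (0 + 2) = -487911091/30477342 + 2 = -426956407/30477342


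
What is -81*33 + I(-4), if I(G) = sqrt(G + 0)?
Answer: -2673 + 2*I ≈ -2673.0 + 2.0*I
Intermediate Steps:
I(G) = sqrt(G)
-81*33 + I(-4) = -81*33 + sqrt(-4) = -2673 + 2*I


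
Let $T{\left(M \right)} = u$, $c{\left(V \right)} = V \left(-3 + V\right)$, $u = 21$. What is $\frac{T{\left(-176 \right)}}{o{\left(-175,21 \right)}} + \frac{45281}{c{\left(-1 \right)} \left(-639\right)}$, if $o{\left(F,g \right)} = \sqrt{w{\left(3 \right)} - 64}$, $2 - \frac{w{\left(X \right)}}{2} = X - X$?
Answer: $- \frac{45281}{2556} - \frac{7 i \sqrt{15}}{10} \approx -17.716 - 2.7111 i$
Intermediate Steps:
$w{\left(X \right)} = 4$ ($w{\left(X \right)} = 4 - 2 \left(X - X\right) = 4 - 0 = 4 + 0 = 4$)
$T{\left(M \right)} = 21$
$o{\left(F,g \right)} = 2 i \sqrt{15}$ ($o{\left(F,g \right)} = \sqrt{4 - 64} = \sqrt{-60} = 2 i \sqrt{15}$)
$\frac{T{\left(-176 \right)}}{o{\left(-175,21 \right)}} + \frac{45281}{c{\left(-1 \right)} \left(-639\right)} = \frac{21}{2 i \sqrt{15}} + \frac{45281}{- (-3 - 1) \left(-639\right)} = 21 \left(- \frac{i \sqrt{15}}{30}\right) + \frac{45281}{\left(-1\right) \left(-4\right) \left(-639\right)} = - \frac{7 i \sqrt{15}}{10} + \frac{45281}{4 \left(-639\right)} = - \frac{7 i \sqrt{15}}{10} + \frac{45281}{-2556} = - \frac{7 i \sqrt{15}}{10} + 45281 \left(- \frac{1}{2556}\right) = - \frac{7 i \sqrt{15}}{10} - \frac{45281}{2556} = - \frac{45281}{2556} - \frac{7 i \sqrt{15}}{10}$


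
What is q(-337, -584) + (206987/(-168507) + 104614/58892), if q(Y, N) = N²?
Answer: 1692273861757279/4961857122 ≈ 3.4106e+5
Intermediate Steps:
q(-337, -584) + (206987/(-168507) + 104614/58892) = (-584)² + (206987/(-168507) + 104614/58892) = 341056 + (206987*(-1/168507) + 104614*(1/58892)) = 341056 + (-206987/168507 + 52307/29446) = 341056 + 2719156447/4961857122 = 1692273861757279/4961857122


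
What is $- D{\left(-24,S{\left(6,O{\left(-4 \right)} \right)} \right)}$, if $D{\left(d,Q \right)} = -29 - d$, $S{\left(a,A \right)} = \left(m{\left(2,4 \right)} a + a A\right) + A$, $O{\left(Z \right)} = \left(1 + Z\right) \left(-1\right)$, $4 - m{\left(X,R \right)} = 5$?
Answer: $5$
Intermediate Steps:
$m{\left(X,R \right)} = -1$ ($m{\left(X,R \right)} = 4 - 5 = -1$)
$O{\left(Z \right)} = -1 - Z$
$S{\left(a,A \right)} = A - a + A a$ ($S{\left(a,A \right)} = \left(- a + a A\right) + A = \left(- a + A a\right) + A = A - a + A a$)
$- D{\left(-24,S{\left(6,O{\left(-4 \right)} \right)} \right)} = - (-29 - -24) = - (-29 + 24) = \left(-1\right) \left(-5\right) = 5$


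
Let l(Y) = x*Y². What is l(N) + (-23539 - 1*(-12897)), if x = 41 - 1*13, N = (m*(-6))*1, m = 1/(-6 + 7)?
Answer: -9634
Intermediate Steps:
m = 1 (m = 1/1 = 1)
N = -6 (N = (1*(-6))*1 = -6*1 = -6)
x = 28 (x = 41 - 13 = 28)
l(Y) = 28*Y²
l(N) + (-23539 - 1*(-12897)) = 28*(-6)² + (-23539 - 1*(-12897)) = 28*36 + (-23539 + 12897) = 1008 - 10642 = -9634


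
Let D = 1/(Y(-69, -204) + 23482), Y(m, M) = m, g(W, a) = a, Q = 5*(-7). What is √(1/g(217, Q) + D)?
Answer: I*√19157218990/819455 ≈ 0.1689*I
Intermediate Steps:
Q = -35
D = 1/23413 (D = 1/(-69 + 23482) = 1/23413 ≈ 4.2711e-5)
√(1/g(217, Q) + D) = √(1/(-35) + 1/23413) = √(-1/35 + 1/23413) = √(-23378/819455) = I*√19157218990/819455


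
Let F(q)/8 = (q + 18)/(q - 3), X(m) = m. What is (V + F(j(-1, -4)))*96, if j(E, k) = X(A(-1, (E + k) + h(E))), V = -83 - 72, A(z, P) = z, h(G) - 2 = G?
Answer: -18144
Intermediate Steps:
h(G) = 2 + G
V = -155
j(E, k) = -1
F(q) = 8*(18 + q)/(-3 + q) (F(q) = 8*((q + 18)/(q - 3)) = 8*((18 + q)/(-3 + q)) = 8*(18 + q)/(-3 + q))
(V + F(j(-1, -4)))*96 = (-155 + 8*(18 - 1)/(-3 - 1))*96 = (-155 + 8*17/(-4))*96 = (-155 + 8*(-1/4)*17)*96 = (-155 - 34)*96 = -189*96 = -18144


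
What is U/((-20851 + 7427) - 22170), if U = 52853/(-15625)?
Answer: 52853/556156250 ≈ 9.5033e-5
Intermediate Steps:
U = -52853/15625 (U = 52853*(-1/15625) = -52853/15625 ≈ -3.3826)
U/((-20851 + 7427) - 22170) = -52853/(15625*((-20851 + 7427) - 22170)) = -52853/(15625*(-13424 - 22170)) = -52853/15625/(-35594) = -52853/15625*(-1/35594) = 52853/556156250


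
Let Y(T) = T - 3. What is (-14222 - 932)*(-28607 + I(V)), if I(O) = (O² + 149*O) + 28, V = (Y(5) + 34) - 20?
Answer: 393079606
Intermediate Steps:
Y(T) = -3 + T
V = 16 (V = ((-3 + 5) + 34) - 20 = (2 + 34) - 20 = 36 - 20 = 16)
I(O) = 28 + O² + 149*O
(-14222 - 932)*(-28607 + I(V)) = (-14222 - 932)*(-28607 + (28 + 16² + 149*16)) = -15154*(-28607 + (28 + 256 + 2384)) = -15154*(-28607 + 2668) = -15154*(-25939) = 393079606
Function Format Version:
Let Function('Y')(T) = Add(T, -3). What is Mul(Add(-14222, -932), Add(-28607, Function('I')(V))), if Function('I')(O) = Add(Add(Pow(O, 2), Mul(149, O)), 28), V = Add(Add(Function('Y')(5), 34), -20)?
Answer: 393079606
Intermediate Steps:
Function('Y')(T) = Add(-3, T)
V = 16 (V = Add(Add(Add(-3, 5), 34), -20) = Add(Add(2, 34), -20) = Add(36, -20) = 16)
Function('I')(O) = Add(28, Pow(O, 2), Mul(149, O))
Mul(Add(-14222, -932), Add(-28607, Function('I')(V))) = Mul(Add(-14222, -932), Add(-28607, Add(28, Pow(16, 2), Mul(149, 16)))) = Mul(-15154, Add(-28607, Add(28, 256, 2384))) = Mul(-15154, Add(-28607, 2668)) = Mul(-15154, -25939) = 393079606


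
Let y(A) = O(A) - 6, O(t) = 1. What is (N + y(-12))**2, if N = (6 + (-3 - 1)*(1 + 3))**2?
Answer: 9025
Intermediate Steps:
N = 100 (N = (6 - 4*4)**2 = (6 - 16)**2 = (-10)**2 = 100)
y(A) = -5 (y(A) = 1 - 6 = -5)
(N + y(-12))**2 = (100 - 5)**2 = 95**2 = 9025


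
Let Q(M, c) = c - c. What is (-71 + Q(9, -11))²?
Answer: 5041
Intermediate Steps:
Q(M, c) = 0
(-71 + Q(9, -11))² = (-71 + 0)² = (-71)² = 5041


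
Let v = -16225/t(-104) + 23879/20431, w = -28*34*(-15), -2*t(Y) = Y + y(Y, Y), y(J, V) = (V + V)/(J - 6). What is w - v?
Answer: 837412202833/57370248 ≈ 14597.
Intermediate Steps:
y(J, V) = 2*V/(-6 + J) (y(J, V) = (2*V)/(-6 + J) = 2*V/(-6 + J))
t(Y) = -Y/2 - Y/(-6 + Y) (t(Y) = -(Y + 2*Y/(-6 + Y))/2 = -Y/2 - Y/(-6 + Y))
w = 14280 (w = -952*(-15) = 14280)
v = -18165061393/57370248 (v = -16225*(-(-6 - 104)/(52*(4 - 1*(-104)))) + 23879/20431 = -16225*55/(26*(4 + 104)) + 23879*(1/20431) = -16225/((1/2)*(-104)*(-1/110)*108) + 23879/20431 = -16225/2808/55 + 23879/20431 = -16225*55/2808 + 23879/20431 = -892375/2808 + 23879/20431 = -18165061393/57370248 ≈ -316.63)
w - v = 14280 - 1*(-18165061393/57370248) = 14280 + 18165061393/57370248 = 837412202833/57370248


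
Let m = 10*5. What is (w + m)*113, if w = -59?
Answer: -1017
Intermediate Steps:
m = 50
(w + m)*113 = (-59 + 50)*113 = -9*113 = -1017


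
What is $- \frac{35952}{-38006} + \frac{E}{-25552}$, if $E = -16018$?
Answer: $\frac{381856403}{242782328} \approx 1.5728$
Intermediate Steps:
$- \frac{35952}{-38006} + \frac{E}{-25552} = - \frac{35952}{-38006} - \frac{16018}{-25552} = \left(-35952\right) \left(- \frac{1}{38006}\right) - - \frac{8009}{12776} = \frac{17976}{19003} + \frac{8009}{12776} = \frac{381856403}{242782328}$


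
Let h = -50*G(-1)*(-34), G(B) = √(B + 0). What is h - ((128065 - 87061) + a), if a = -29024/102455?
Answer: -4201035796/102455 + 1700*I ≈ -41004.0 + 1700.0*I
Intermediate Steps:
a = -29024/102455 (a = -29024*1/102455 = -29024/102455 ≈ -0.28329)
G(B) = √B
h = 1700*I (h = -50*I*(-34) = 1700*I ≈ 1700.0*I)
h - ((128065 - 87061) + a) = 1700*I - ((128065 - 87061) - 29024/102455) = 1700*I - (41004 - 29024/102455) = 1700*I - 1*4201035796/102455 = 1700*I - 4201035796/102455 = -4201035796/102455 + 1700*I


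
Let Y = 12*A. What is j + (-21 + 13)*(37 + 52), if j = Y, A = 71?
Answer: 140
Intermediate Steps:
Y = 852 (Y = 12*71 = 852)
j = 852
j + (-21 + 13)*(37 + 52) = 852 + (-21 + 13)*(37 + 52) = 852 - 8*89 = 852 - 712 = 140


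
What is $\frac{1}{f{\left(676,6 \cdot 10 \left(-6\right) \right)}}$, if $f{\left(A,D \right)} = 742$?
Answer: $\frac{1}{742} \approx 0.0013477$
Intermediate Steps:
$\frac{1}{f{\left(676,6 \cdot 10 \left(-6\right) \right)}} = \frac{1}{742}$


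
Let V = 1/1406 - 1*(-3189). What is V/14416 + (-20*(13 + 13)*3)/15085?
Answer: 7203532943/61151259232 ≈ 0.11780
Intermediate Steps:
V = 4483735/1406 (V = 1/1406 + 3189 = 4483735/1406 ≈ 3189.0)
V/14416 + (-20*(13 + 13)*3)/15085 = (4483735/1406)/14416 + (-20*(13 + 13)*3)/15085 = (4483735/1406)*(1/14416) + (-20*26*3)*(1/15085) = 4483735/20268896 - 520*3*(1/15085) = 4483735/20268896 - 1560*1/15085 = 4483735/20268896 - 312/3017 = 7203532943/61151259232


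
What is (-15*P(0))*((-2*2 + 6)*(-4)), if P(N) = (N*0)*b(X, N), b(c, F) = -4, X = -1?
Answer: 0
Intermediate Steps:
P(N) = 0 (P(N) = (N*0)*(-4) = 0*(-4) = 0)
(-15*P(0))*((-2*2 + 6)*(-4)) = (-15*0)*((-2*2 + 6)*(-4)) = 0*((-4 + 6)*(-4)) = 0*(2*(-4)) = 0*(-8) = 0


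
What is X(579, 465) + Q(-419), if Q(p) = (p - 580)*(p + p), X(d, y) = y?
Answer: 837627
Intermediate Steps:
Q(p) = 2*p*(-580 + p) (Q(p) = (-580 + p)*(2*p) = 2*p*(-580 + p))
X(579, 465) + Q(-419) = 465 + 2*(-419)*(-580 - 419) = 465 + 2*(-419)*(-999) = 465 + 837162 = 837627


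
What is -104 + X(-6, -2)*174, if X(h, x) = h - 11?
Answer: -3062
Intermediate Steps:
X(h, x) = -11 + h
-104 + X(-6, -2)*174 = -104 + (-11 - 6)*174 = -104 - 17*174 = -104 - 2958 = -3062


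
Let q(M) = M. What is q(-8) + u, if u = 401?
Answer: 393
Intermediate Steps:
q(-8) + u = -8 + 401 = 393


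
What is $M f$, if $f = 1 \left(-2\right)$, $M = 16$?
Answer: $-32$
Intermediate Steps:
$f = -2$
$M f = 16 \left(-2\right) = -32$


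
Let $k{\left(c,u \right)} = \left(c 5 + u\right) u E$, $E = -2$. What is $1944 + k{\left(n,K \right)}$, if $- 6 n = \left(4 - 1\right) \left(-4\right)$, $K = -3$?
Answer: $1986$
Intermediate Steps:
$n = 2$ ($n = - \frac{\left(4 - 1\right) \left(-4\right)}{6} = - \frac{3 \left(-4\right)}{6} = \left(- \frac{1}{6}\right) \left(-12\right) = 2$)
$k{\left(c,u \right)} = - 2 u \left(u + 5 c\right)$ ($k{\left(c,u \right)} = \left(c 5 + u\right) u \left(-2\right) = \left(5 c + u\right) u \left(-2\right) = \left(u + 5 c\right) u \left(-2\right) = u \left(u + 5 c\right) \left(-2\right) = - 2 u \left(u + 5 c\right)$)
$1944 + k{\left(n,K \right)} = 1944 - - 6 \left(-3 + 5 \cdot 2\right) = 1944 - - 6 \left(-3 + 10\right) = 1944 - \left(-6\right) 7 = 1944 + 42 = 1986$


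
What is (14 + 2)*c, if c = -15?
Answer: -240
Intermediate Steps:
(14 + 2)*c = (14 + 2)*(-15) = 16*(-15) = -240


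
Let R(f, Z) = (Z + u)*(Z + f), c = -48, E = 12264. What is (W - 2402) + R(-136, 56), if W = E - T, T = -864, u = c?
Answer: 10086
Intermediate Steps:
u = -48
R(f, Z) = (-48 + Z)*(Z + f) (R(f, Z) = (Z - 48)*(Z + f) = (-48 + Z)*(Z + f))
W = 13128 (W = 12264 - 1*(-864) = 12264 + 864 = 13128)
(W - 2402) + R(-136, 56) = (13128 - 2402) + (56² - 48*56 - 48*(-136) + 56*(-136)) = 10726 + (3136 - 2688 + 6528 - 7616) = 10726 - 640 = 10086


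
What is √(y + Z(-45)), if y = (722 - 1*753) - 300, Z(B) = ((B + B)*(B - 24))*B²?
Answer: 7*√256631 ≈ 3546.1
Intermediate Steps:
Z(B) = 2*B³*(-24 + B) (Z(B) = ((2*B)*(-24 + B))*B² = (2*B*(-24 + B))*B² = 2*B³*(-24 + B))
y = -331 (y = (722 - 753) - 300 = -31 - 300 = -331)
√(y + Z(-45)) = √(-331 + 2*(-45)³*(-24 - 45)) = √(-331 + 2*(-91125)*(-69)) = √(-331 + 12575250) = √12574919 = 7*√256631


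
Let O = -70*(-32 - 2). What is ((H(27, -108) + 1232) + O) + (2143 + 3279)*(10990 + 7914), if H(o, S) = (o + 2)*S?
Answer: 102497968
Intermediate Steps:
H(o, S) = S*(2 + o) (H(o, S) = (2 + o)*S = S*(2 + o))
O = 2380 (O = -70*(-34) = 2380)
((H(27, -108) + 1232) + O) + (2143 + 3279)*(10990 + 7914) = ((-108*(2 + 27) + 1232) + 2380) + (2143 + 3279)*(10990 + 7914) = ((-108*29 + 1232) + 2380) + 5422*18904 = ((-3132 + 1232) + 2380) + 102497488 = (-1900 + 2380) + 102497488 = 480 + 102497488 = 102497968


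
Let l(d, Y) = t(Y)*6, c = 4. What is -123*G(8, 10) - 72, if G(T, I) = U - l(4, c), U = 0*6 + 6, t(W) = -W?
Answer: -3762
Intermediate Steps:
l(d, Y) = -6*Y (l(d, Y) = -Y*6 = -6*Y)
U = 6 (U = 0 + 6 = 6)
G(T, I) = 30 (G(T, I) = 6 - (-6)*4 = 6 - 1*(-24) = 6 + 24 = 30)
-123*G(8, 10) - 72 = -123*30 - 72 = -3690 - 72 = -3762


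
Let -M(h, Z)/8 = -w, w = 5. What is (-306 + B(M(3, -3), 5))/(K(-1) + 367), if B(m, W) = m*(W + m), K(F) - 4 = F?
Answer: 747/185 ≈ 4.0378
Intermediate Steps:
K(F) = 4 + F
M(h, Z) = 40 (M(h, Z) = -(-8)*5 = -8*(-5) = 40)
(-306 + B(M(3, -3), 5))/(K(-1) + 367) = (-306 + 40*(5 + 40))/((4 - 1) + 367) = (-306 + 40*45)/(3 + 367) = (-306 + 1800)/370 = 1494*(1/370) = 747/185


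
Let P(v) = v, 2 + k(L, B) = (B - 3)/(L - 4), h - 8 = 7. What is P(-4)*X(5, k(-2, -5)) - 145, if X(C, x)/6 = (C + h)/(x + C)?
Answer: -3325/13 ≈ -255.77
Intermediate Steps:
h = 15 (h = 8 + 7 = 15)
k(L, B) = -2 + (-3 + B)/(-4 + L) (k(L, B) = -2 + (B - 3)/(L - 4) = -2 + (-3 + B)/(-4 + L))
X(C, x) = 6*(15 + C)/(C + x) (X(C, x) = 6*((C + 15)/(x + C)) = 6*((15 + C)/(C + x)) = 6*(15 + C)/(C + x))
P(-4)*X(5, k(-2, -5)) - 145 = -24*(15 + 5)/(5 + (5 - 5 - 2*(-2))/(-4 - 2)) - 145 = -24*20/(5 + (5 - 5 + 4)/(-6)) - 145 = -24*20/(5 - 1/6*4) - 145 = -24*20/(5 - 2/3) - 145 = -24*20/13/3 - 145 = -24*3*20/13 - 145 = -4*360/13 - 145 = -1440/13 - 145 = -3325/13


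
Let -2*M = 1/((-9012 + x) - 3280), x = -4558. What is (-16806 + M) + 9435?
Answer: -248402699/33700 ≈ -7371.0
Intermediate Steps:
M = 1/33700 (M = -1/(2*((-9012 - 4558) - 3280)) = -1/(2*(-13570 - 3280)) = -½/(-16850) = -½*(-1/16850) = 1/33700 ≈ 2.9674e-5)
(-16806 + M) + 9435 = (-16806 + 1/33700) + 9435 = -566362199/33700 + 9435 = -248402699/33700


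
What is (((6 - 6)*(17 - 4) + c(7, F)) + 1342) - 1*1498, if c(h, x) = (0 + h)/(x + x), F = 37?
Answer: -11537/74 ≈ -155.91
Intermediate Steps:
c(h, x) = h/(2*x) (c(h, x) = h/((2*x)) = h*(1/(2*x)) = h/(2*x))
(((6 - 6)*(17 - 4) + c(7, F)) + 1342) - 1*1498 = (((6 - 6)*(17 - 4) + (½)*7/37) + 1342) - 1*1498 = ((0*13 + (½)*7*(1/37)) + 1342) - 1498 = ((0 + 7/74) + 1342) - 1498 = (7/74 + 1342) - 1498 = 99315/74 - 1498 = -11537/74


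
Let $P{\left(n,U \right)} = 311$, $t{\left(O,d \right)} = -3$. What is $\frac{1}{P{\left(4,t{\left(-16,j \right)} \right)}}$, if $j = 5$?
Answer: $\frac{1}{311} \approx 0.0032154$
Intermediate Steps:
$\frac{1}{P{\left(4,t{\left(-16,j \right)} \right)}} = \frac{1}{311}$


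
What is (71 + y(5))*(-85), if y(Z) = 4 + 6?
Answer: -6885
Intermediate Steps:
y(Z) = 10
(71 + y(5))*(-85) = (71 + 10)*(-85) = 81*(-85) = -6885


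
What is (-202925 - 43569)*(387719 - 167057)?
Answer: -54391859028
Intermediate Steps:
(-202925 - 43569)*(387719 - 167057) = -246494*220662 = -54391859028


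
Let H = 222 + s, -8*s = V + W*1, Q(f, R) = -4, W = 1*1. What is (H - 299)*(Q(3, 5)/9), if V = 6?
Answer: 623/18 ≈ 34.611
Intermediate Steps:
W = 1
s = -7/8 (s = -(6 + 1*1)/8 = -(6 + 1)/8 = -1/8*7 = -7/8 ≈ -0.87500)
H = 1769/8 (H = 222 - 7/8 = 1769/8 ≈ 221.13)
(H - 299)*(Q(3, 5)/9) = (1769/8 - 299)*(-4/9) = -623*(-4)/72 = -623/8*(-4/9) = 623/18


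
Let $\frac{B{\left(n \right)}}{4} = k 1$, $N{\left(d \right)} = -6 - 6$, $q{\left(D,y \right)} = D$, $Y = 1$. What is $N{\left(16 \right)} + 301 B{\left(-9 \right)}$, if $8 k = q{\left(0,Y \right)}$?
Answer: $-12$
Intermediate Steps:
$k = 0$ ($k = \frac{1}{8} \cdot 0 = 0$)
$N{\left(d \right)} = -12$
$B{\left(n \right)} = 0$ ($B{\left(n \right)} = 4 \cdot 0 \cdot 1 = 4 \cdot 0 = 0$)
$N{\left(16 \right)} + 301 B{\left(-9 \right)} = -12 + 301 \cdot 0 = -12 + 0 = -12$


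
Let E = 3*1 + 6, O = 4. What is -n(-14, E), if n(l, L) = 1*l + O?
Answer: 10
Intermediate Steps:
E = 9 (E = 3 + 6 = 9)
n(l, L) = 4 + l (n(l, L) = 1*l + 4 = l + 4 = 4 + l)
-n(-14, E) = -(4 - 14) = -1*(-10) = 10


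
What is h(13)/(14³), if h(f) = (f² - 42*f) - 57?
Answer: -31/196 ≈ -0.15816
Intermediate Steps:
h(f) = -57 + f² - 42*f
h(13)/(14³) = (-57 + 13² - 42*13)/(14³) = (-57 + 169 - 546)/2744 = -434*1/2744 = -31/196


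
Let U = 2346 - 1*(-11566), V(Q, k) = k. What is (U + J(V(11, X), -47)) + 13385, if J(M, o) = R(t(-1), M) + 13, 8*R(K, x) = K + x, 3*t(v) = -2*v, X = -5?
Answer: 655427/24 ≈ 27309.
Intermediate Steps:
t(v) = -2*v/3 (t(v) = (-2*v)/3 = -2*v/3)
R(K, x) = K/8 + x/8 (R(K, x) = (K + x)/8 = K/8 + x/8)
U = 13912 (U = 2346 + 11566 = 13912)
J(M, o) = 157/12 + M/8 (J(M, o) = ((-⅔*(-1))/8 + M/8) + 13 = ((⅛)*(⅔) + M/8) + 13 = (1/12 + M/8) + 13 = 157/12 + M/8)
(U + J(V(11, X), -47)) + 13385 = (13912 + (157/12 + (⅛)*(-5))) + 13385 = (13912 + (157/12 - 5/8)) + 13385 = (13912 + 299/24) + 13385 = 334187/24 + 13385 = 655427/24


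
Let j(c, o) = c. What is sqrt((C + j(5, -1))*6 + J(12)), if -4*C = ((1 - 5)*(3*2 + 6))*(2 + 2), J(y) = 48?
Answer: sqrt(366) ≈ 19.131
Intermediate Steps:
C = 48 (C = -(1 - 5)*(3*2 + 6)*(2 + 2)/4 = -(-4*(6 + 6))*4/4 = -(-4*12)*4/4 = -(-12)*4 = -1/4*(-192) = 48)
sqrt((C + j(5, -1))*6 + J(12)) = sqrt((48 + 5)*6 + 48) = sqrt(53*6 + 48) = sqrt(318 + 48) = sqrt(366)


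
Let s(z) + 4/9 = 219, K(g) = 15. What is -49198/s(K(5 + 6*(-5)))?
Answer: -442782/1967 ≈ -225.11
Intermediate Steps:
s(z) = 1967/9 (s(z) = -4/9 + 219 = 1967/9)
-49198/s(K(5 + 6*(-5))) = -49198/1967/9 = -49198*9/1967 = -442782/1967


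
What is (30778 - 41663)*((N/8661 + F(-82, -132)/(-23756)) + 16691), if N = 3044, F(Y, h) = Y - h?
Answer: -18690944163179225/102875358 ≈ -1.8169e+8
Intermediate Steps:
(30778 - 41663)*((N/8661 + F(-82, -132)/(-23756)) + 16691) = (30778 - 41663)*((3044/8661 + (-82 - 1*(-132))/(-23756)) + 16691) = -10885*((3044*(1/8661) + (-82 + 132)*(-1/23756)) + 16691) = -10885*((3044/8661 + 50*(-1/23756)) + 16691) = -10885*((3044/8661 - 25/11878) + 16691) = -10885*(35940107/102875358 + 16691) = -10885*1717128540485/102875358 = -18690944163179225/102875358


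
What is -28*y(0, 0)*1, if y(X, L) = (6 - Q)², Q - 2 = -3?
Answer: -1372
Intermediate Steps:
Q = -1 (Q = 2 - 3 = -1)
y(X, L) = 49 (y(X, L) = (6 - 1*(-1))² = (6 + 1)² = 7² = 49)
-28*y(0, 0)*1 = -28*49*1 = -1372*1 = -1372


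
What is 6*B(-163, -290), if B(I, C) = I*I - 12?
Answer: 159342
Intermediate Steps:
B(I, C) = -12 + I**2 (B(I, C) = I**2 - 12 = -12 + I**2)
6*B(-163, -290) = 6*(-12 + (-163)**2) = 6*(-12 + 26569) = 6*26557 = 159342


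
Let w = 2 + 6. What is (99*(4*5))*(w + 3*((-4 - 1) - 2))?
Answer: -25740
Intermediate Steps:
w = 8
(99*(4*5))*(w + 3*((-4 - 1) - 2)) = (99*(4*5))*(8 + 3*((-4 - 1) - 2)) = (99*20)*(8 + 3*(-5 - 2)) = 1980*(8 + 3*(-7)) = 1980*(8 - 21) = 1980*(-13) = -25740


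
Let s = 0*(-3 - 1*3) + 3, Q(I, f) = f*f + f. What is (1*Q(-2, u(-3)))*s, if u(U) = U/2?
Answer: 9/4 ≈ 2.2500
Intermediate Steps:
u(U) = U/2 (u(U) = U*(½) = U/2)
Q(I, f) = f + f² (Q(I, f) = f² + f = f + f²)
s = 3 (s = 0*(-3 - 3) + 3 = 0*(-6) + 3 = 0 + 3 = 3)
(1*Q(-2, u(-3)))*s = (1*(((½)*(-3))*(1 + (½)*(-3))))*3 = (1*(-3*(1 - 3/2)/2))*3 = (1*(-3/2*(-½)))*3 = (1*(¾))*3 = (¾)*3 = 9/4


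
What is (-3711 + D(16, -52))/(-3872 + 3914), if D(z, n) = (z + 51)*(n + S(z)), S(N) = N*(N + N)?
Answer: 27109/42 ≈ 645.45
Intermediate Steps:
S(N) = 2*N² (S(N) = N*(2*N) = 2*N²)
D(z, n) = (51 + z)*(n + 2*z²) (D(z, n) = (z + 51)*(n + 2*z²) = (51 + z)*(n + 2*z²))
(-3711 + D(16, -52))/(-3872 + 3914) = (-3711 + (2*16³ + 51*(-52) + 102*16² - 52*16))/(-3872 + 3914) = (-3711 + (2*4096 - 2652 + 102*256 - 832))/42 = (-3711 + (8192 - 2652 + 26112 - 832))*(1/42) = (-3711 + 30820)*(1/42) = 27109*(1/42) = 27109/42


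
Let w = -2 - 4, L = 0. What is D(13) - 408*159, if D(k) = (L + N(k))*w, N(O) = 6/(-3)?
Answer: -64860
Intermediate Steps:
w = -6
N(O) = -2 (N(O) = 6*(-1/3) = -2)
D(k) = 12 (D(k) = (0 - 2)*(-6) = -2*(-6) = 12)
D(13) - 408*159 = 12 - 408*159 = 12 - 64872 = -64860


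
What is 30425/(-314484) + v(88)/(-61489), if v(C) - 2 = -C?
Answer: -1843757201/19337306676 ≈ -0.095347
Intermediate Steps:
v(C) = 2 - C
30425/(-314484) + v(88)/(-61489) = 30425/(-314484) + (2 - 1*88)/(-61489) = 30425*(-1/314484) + (2 - 88)*(-1/61489) = -30425/314484 - 86*(-1/61489) = -30425/314484 + 86/61489 = -1843757201/19337306676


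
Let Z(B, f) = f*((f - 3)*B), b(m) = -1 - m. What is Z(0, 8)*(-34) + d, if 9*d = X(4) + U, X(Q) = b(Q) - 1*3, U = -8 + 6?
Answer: -10/9 ≈ -1.1111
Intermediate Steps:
U = -2
X(Q) = -4 - Q (X(Q) = (-1 - Q) - 1*3 = (-1 - Q) - 3 = -4 - Q)
Z(B, f) = B*f*(-3 + f) (Z(B, f) = f*((-3 + f)*B) = f*(B*(-3 + f)) = B*f*(-3 + f))
d = -10/9 (d = ((-4 - 1*4) - 2)/9 = ((-4 - 4) - 2)/9 = (-8 - 2)/9 = (1/9)*(-10) = -10/9 ≈ -1.1111)
Z(0, 8)*(-34) + d = (0*8*(-3 + 8))*(-34) - 10/9 = (0*8*5)*(-34) - 10/9 = 0*(-34) - 10/9 = 0 - 10/9 = -10/9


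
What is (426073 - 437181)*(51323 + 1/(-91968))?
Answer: -13107644562151/22992 ≈ -5.7010e+8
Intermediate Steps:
(426073 - 437181)*(51323 + 1/(-91968)) = -11108*(51323 - 1/91968) = -11108*4720073663/91968 = -13107644562151/22992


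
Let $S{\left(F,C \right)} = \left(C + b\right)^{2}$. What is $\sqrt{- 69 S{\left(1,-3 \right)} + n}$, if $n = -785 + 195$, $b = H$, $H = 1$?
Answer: $i \sqrt{866} \approx 29.428 i$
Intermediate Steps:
$b = 1$
$S{\left(F,C \right)} = \left(1 + C\right)^{2}$ ($S{\left(F,C \right)} = \left(C + 1\right)^{2} = \left(1 + C\right)^{2}$)
$n = -590$
$\sqrt{- 69 S{\left(1,-3 \right)} + n} = \sqrt{- 69 \left(1 - 3\right)^{2} - 590} = \sqrt{- 69 \left(-2\right)^{2} - 590} = \sqrt{\left(-69\right) 4 - 590} = \sqrt{-276 - 590} = \sqrt{-866} = i \sqrt{866}$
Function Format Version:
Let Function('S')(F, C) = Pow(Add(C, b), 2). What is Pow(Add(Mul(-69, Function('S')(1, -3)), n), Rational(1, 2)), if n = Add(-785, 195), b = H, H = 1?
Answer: Mul(I, Pow(866, Rational(1, 2))) ≈ Mul(29.428, I)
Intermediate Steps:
b = 1
Function('S')(F, C) = Pow(Add(1, C), 2) (Function('S')(F, C) = Pow(Add(C, 1), 2) = Pow(Add(1, C), 2))
n = -590
Pow(Add(Mul(-69, Function('S')(1, -3)), n), Rational(1, 2)) = Pow(Add(Mul(-69, Pow(Add(1, -3), 2)), -590), Rational(1, 2)) = Pow(Add(Mul(-69, Pow(-2, 2)), -590), Rational(1, 2)) = Pow(Add(Mul(-69, 4), -590), Rational(1, 2)) = Pow(Add(-276, -590), Rational(1, 2)) = Pow(-866, Rational(1, 2)) = Mul(I, Pow(866, Rational(1, 2)))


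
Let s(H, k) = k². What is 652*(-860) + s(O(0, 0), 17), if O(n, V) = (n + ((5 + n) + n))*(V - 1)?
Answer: -560431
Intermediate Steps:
O(n, V) = (-1 + V)*(5 + 3*n) (O(n, V) = (n + (5 + 2*n))*(-1 + V) = (5 + 3*n)*(-1 + V) = (-1 + V)*(5 + 3*n))
652*(-860) + s(O(0, 0), 17) = 652*(-860) + 17² = -560720 + 289 = -560431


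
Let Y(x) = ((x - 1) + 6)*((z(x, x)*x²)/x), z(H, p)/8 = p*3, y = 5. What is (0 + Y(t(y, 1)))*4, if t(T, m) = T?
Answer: 24000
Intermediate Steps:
z(H, p) = 24*p (z(H, p) = 8*(p*3) = 8*(3*p) = 24*p)
Y(x) = 24*x²*(5 + x) (Y(x) = ((x - 1) + 6)*(((24*x)*x²)/x) = ((-1 + x) + 6)*((24*x³)/x) = (5 + x)*(24*x²) = 24*x²*(5 + x))
(0 + Y(t(y, 1)))*4 = (0 + 24*5²*(5 + 5))*4 = (0 + 24*25*10)*4 = (0 + 6000)*4 = 6000*4 = 24000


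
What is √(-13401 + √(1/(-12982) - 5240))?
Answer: √(-2258501673924 + 38946*I*√98123265638)/12982 ≈ 0.31265 + 115.76*I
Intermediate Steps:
√(-13401 + √(1/(-12982) - 5240)) = √(-13401 + √(-1/12982 - 5240)) = √(-13401 + √(-68025681/12982)) = √(-13401 + 3*I*√98123265638/12982)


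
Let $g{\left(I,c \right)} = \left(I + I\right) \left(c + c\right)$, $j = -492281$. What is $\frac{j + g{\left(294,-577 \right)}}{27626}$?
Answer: $- \frac{1170833}{27626} \approx -42.382$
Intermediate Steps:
$g{\left(I,c \right)} = 4 I c$ ($g{\left(I,c \right)} = 2 I 2 c = 4 I c$)
$\frac{j + g{\left(294,-577 \right)}}{27626} = \frac{-492281 + 4 \cdot 294 \left(-577\right)}{27626} = \left(-492281 - 678552\right) \frac{1}{27626} = \left(-1170833\right) \frac{1}{27626} = - \frac{1170833}{27626}$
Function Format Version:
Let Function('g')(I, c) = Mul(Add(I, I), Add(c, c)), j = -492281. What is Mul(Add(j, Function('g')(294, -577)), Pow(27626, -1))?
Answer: Rational(-1170833, 27626) ≈ -42.382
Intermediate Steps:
Function('g')(I, c) = Mul(4, I, c) (Function('g')(I, c) = Mul(Mul(2, I), Mul(2, c)) = Mul(4, I, c))
Mul(Add(j, Function('g')(294, -577)), Pow(27626, -1)) = Mul(Add(-492281, Mul(4, 294, -577)), Pow(27626, -1)) = Mul(Add(-492281, -678552), Rational(1, 27626)) = Mul(-1170833, Rational(1, 27626)) = Rational(-1170833, 27626)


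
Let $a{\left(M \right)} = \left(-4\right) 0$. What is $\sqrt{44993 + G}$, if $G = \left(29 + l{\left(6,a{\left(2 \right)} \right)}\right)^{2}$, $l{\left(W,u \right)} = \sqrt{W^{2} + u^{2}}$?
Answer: $\sqrt{46218} \approx 214.98$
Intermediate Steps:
$a{\left(M \right)} = 0$
$G = 1225$ ($G = \left(29 + \sqrt{6^{2} + 0^{2}}\right)^{2} = \left(29 + \sqrt{36 + 0}\right)^{2} = \left(29 + \sqrt{36}\right)^{2} = \left(29 + 6\right)^{2} = 35^{2} = 1225$)
$\sqrt{44993 + G} = \sqrt{44993 + 1225} = \sqrt{46218}$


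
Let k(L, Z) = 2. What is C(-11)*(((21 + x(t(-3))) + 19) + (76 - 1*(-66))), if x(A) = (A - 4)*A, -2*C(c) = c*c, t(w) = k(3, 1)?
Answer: -10769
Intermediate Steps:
t(w) = 2
C(c) = -c**2/2 (C(c) = -c*c/2 = -c**2/2)
x(A) = A*(-4 + A) (x(A) = (-4 + A)*A = A*(-4 + A))
C(-11)*(((21 + x(t(-3))) + 19) + (76 - 1*(-66))) = (-1/2*(-11)**2)*(((21 + 2*(-4 + 2)) + 19) + (76 - 1*(-66))) = (-1/2*121)*(((21 + 2*(-2)) + 19) + (76 + 66)) = -121*(((21 - 4) + 19) + 142)/2 = -121*((17 + 19) + 142)/2 = -121*(36 + 142)/2 = -121/2*178 = -10769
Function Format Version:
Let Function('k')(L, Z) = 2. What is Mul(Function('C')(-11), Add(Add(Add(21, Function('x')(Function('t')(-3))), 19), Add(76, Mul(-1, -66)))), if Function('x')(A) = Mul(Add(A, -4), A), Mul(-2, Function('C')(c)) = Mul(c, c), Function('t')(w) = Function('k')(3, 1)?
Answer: -10769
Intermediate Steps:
Function('t')(w) = 2
Function('C')(c) = Mul(Rational(-1, 2), Pow(c, 2)) (Function('C')(c) = Mul(Rational(-1, 2), Mul(c, c)) = Mul(Rational(-1, 2), Pow(c, 2)))
Function('x')(A) = Mul(A, Add(-4, A)) (Function('x')(A) = Mul(Add(-4, A), A) = Mul(A, Add(-4, A)))
Mul(Function('C')(-11), Add(Add(Add(21, Function('x')(Function('t')(-3))), 19), Add(76, Mul(-1, -66)))) = Mul(Mul(Rational(-1, 2), Pow(-11, 2)), Add(Add(Add(21, Mul(2, Add(-4, 2))), 19), Add(76, Mul(-1, -66)))) = Mul(Mul(Rational(-1, 2), 121), Add(Add(Add(21, Mul(2, -2)), 19), Add(76, 66))) = Mul(Rational(-121, 2), Add(Add(Add(21, -4), 19), 142)) = Mul(Rational(-121, 2), Add(Add(17, 19), 142)) = Mul(Rational(-121, 2), Add(36, 142)) = Mul(Rational(-121, 2), 178) = -10769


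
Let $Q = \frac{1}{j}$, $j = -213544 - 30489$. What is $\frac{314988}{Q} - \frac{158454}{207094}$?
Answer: $- \frac{7959395564523615}{103547} \approx -7.6867 \cdot 10^{10}$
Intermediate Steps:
$j = -244033$ ($j = -213544 - 30489 = -244033$)
$Q = - \frac{1}{244033}$ ($Q = \frac{1}{-244033} = - \frac{1}{244033} \approx -4.0978 \cdot 10^{-6}$)
$\frac{314988}{Q} - \frac{158454}{207094} = \frac{314988}{- \frac{1}{244033}} - \frac{158454}{207094} = 314988 \left(-244033\right) - \frac{79227}{103547} = -76867466604 - \frac{79227}{103547} = - \frac{7959395564523615}{103547}$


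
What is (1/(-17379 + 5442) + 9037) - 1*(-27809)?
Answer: 439830701/11937 ≈ 36846.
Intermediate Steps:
(1/(-17379 + 5442) + 9037) - 1*(-27809) = (1/(-11937) + 9037) + 27809 = (-1/11937 + 9037) + 27809 = 107874668/11937 + 27809 = 439830701/11937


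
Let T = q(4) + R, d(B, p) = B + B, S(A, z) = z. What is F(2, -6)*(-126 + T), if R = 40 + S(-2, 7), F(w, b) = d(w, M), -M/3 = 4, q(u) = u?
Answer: -300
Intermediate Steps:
M = -12 (M = -3*4 = -12)
d(B, p) = 2*B
F(w, b) = 2*w
R = 47 (R = 40 + 7 = 47)
T = 51 (T = 4 + 47 = 51)
F(2, -6)*(-126 + T) = (2*2)*(-126 + 51) = 4*(-75) = -300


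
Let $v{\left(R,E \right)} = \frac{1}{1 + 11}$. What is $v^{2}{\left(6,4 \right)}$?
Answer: $\frac{1}{144} \approx 0.0069444$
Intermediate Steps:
$v{\left(R,E \right)} = \frac{1}{12}$
$v^{2}{\left(6,4 \right)} = \left(\frac{1}{12}\right)^{2} = \frac{1}{144}$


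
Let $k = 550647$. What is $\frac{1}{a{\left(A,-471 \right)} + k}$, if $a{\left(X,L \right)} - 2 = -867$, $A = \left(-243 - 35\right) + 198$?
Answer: $\frac{1}{549782} \approx 1.8189 \cdot 10^{-6}$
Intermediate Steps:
$A = -80$ ($A = -278 + 198 = -80$)
$a{\left(X,L \right)} = -865$ ($a{\left(X,L \right)} = 2 - 867 = -865$)
$\frac{1}{a{\left(A,-471 \right)} + k} = \frac{1}{-865 + 550647} = \frac{1}{549782}$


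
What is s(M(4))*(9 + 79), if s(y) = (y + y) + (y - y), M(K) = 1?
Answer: 176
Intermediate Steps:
s(y) = 2*y (s(y) = 2*y + 0 = 2*y)
s(M(4))*(9 + 79) = (2*1)*(9 + 79) = 2*88 = 176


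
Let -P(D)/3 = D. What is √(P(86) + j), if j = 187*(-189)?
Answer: I*√35601 ≈ 188.68*I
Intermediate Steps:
j = -35343
P(D) = -3*D
√(P(86) + j) = √(-3*86 - 35343) = √(-258 - 35343) = √(-35601) = I*√35601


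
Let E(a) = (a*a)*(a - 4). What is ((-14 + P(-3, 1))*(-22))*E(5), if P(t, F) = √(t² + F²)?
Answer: 7700 - 550*√10 ≈ 5960.8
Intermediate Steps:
E(a) = a²*(-4 + a)
P(t, F) = √(F² + t²)
((-14 + P(-3, 1))*(-22))*E(5) = ((-14 + √(1² + (-3)²))*(-22))*(5²*(-4 + 5)) = ((-14 + √(1 + 9))*(-22))*(25*1) = ((-14 + √10)*(-22))*25 = (308 - 22*√10)*25 = 7700 - 550*√10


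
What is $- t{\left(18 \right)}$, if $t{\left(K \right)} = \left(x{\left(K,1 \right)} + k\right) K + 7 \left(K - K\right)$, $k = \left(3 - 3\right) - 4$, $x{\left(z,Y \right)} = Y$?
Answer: $54$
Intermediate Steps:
$k = -4$ ($k = 0 - 4 = -4$)
$t{\left(K \right)} = - 3 K$ ($t{\left(K \right)} = \left(1 - 4\right) K + 7 \left(K - K\right) = - 3 K + 7 \cdot 0 = - 3 K + 0 = - 3 K$)
$- t{\left(18 \right)} = - \left(-3\right) 18 = \left(-1\right) \left(-54\right) = 54$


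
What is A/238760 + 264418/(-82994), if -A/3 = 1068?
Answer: -466164371/145703290 ≈ -3.1994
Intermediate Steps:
A = -3204 (A = -3*1068 = -3204)
A/238760 + 264418/(-82994) = -3204/238760 + 264418/(-82994) = -3204*1/238760 + 264418*(-1/82994) = -801/59690 - 7777/2441 = -466164371/145703290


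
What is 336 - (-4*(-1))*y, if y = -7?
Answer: 364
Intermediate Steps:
336 - (-4*(-1))*y = 336 - (-4*(-1))*(-7) = 336 - 4*(-7) = 336 - 1*(-28) = 336 + 28 = 364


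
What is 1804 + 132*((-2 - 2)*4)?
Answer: -308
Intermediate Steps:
1804 + 132*((-2 - 2)*4) = 1804 + 132*(-4*4) = 1804 + 132*(-16) = 1804 - 2112 = -308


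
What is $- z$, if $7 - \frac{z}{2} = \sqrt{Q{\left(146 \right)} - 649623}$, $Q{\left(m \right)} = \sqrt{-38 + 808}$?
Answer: $-14 + 2 i \sqrt{649623 - \sqrt{770}} \approx -14.0 + 1611.9 i$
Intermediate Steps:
$Q{\left(m \right)} = \sqrt{770}$
$z = 14 - 2 \sqrt{-649623 + \sqrt{770}}$ ($z = 14 - 2 \sqrt{\sqrt{770} - 649623} = 14 - 2 \sqrt{-649623 + \sqrt{770}} \approx 14.0 - 1611.9 i$)
$- z = - (14 - 2 \sqrt{-649623 + \sqrt{770}}) = -14 + 2 \sqrt{-649623 + \sqrt{770}}$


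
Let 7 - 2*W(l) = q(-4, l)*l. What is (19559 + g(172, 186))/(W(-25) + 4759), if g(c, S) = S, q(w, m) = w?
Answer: 7898/1885 ≈ 4.1899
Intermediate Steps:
W(l) = 7/2 + 2*l (W(l) = 7/2 - (-2)*l = 7/2 + 2*l)
(19559 + g(172, 186))/(W(-25) + 4759) = (19559 + 186)/((7/2 + 2*(-25)) + 4759) = 19745/((7/2 - 50) + 4759) = 19745/(-93/2 + 4759) = 19745/(9425/2) = 19745*(2/9425) = 7898/1885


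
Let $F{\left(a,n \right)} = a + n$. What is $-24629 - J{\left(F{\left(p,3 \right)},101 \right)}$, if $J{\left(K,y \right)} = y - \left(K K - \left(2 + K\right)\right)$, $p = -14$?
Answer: $-24600$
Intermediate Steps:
$J{\left(K,y \right)} = 2 + K + y - K^{2}$ ($J{\left(K,y \right)} = y - \left(K^{2} - \left(2 + K\right)\right) = y - \left(-2 + K^{2} - K\right) = y + \left(2 + K - K^{2}\right) = 2 + K + y - K^{2}$)
$-24629 - J{\left(F{\left(p,3 \right)},101 \right)} = -24629 - \left(2 + \left(-14 + 3\right) + 101 - \left(-14 + 3\right)^{2}\right) = -24629 - \left(2 - 11 + 101 - \left(-11\right)^{2}\right) = -24629 - \left(2 - 11 + 101 - 121\right) = -24629 - -29 = -24629 + 29 = -24600$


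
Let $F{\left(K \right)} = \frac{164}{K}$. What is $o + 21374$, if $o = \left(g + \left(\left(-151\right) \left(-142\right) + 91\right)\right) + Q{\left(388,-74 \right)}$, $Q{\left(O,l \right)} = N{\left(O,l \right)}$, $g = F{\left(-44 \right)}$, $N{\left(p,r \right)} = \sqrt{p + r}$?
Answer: $\frac{471936}{11} + \sqrt{314} \approx 42921.0$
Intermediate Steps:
$g = - \frac{41}{11}$ ($g = \frac{164}{-44} = 164 \left(- \frac{1}{44}\right) = - \frac{41}{11} \approx -3.7273$)
$Q{\left(O,l \right)} = \sqrt{O + l}$
$o = \frac{236822}{11} + \sqrt{314}$ ($o = \left(- \frac{41}{11} + \left(\left(-151\right) \left(-142\right) + 91\right)\right) + \sqrt{388 - 74} = \left(- \frac{41}{11} + \left(21442 + 91\right)\right) + \sqrt{314} = \left(- \frac{41}{11} + 21533\right) + \sqrt{314} = \frac{236822}{11} + \sqrt{314} \approx 21547.0$)
$o + 21374 = \left(\frac{236822}{11} + \sqrt{314}\right) + 21374 = \frac{471936}{11} + \sqrt{314}$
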